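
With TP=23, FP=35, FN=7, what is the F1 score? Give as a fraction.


Precision = 23/58 = 23/58. Recall = 23/30 = 23/30. F1 = 2*P*R/(P+R) = 23/44.

23/44


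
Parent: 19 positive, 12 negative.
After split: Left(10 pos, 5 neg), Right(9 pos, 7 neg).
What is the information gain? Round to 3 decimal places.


H(parent) = 0.9629. H(left) = 0.9183, H(right) = 0.9887. Weighted = (15/31)*0.9183 + (16/31)*0.9887 = 0.9546. IG = 0.9629 - 0.9546 = 0.0083, which rounds to 0.008.

0.008


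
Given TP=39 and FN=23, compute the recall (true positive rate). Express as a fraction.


Recall = TP / (TP + FN) = 39 / 62 = 39/62.

39/62


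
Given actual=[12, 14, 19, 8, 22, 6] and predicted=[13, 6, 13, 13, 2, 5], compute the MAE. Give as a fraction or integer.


MAE = (1/6) * (|12-13|=1 + |14-6|=8 + |19-13|=6 + |8-13|=5 + |22-2|=20 + |6-5|=1). Sum = 41. MAE = 41/6.

41/6


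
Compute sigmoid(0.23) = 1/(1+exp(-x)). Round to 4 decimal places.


sigma(0.23) = 1/(1+e^(-0.23)) = 1/(1+0.794534) = 1/1.794534 = 0.5572.

0.5572


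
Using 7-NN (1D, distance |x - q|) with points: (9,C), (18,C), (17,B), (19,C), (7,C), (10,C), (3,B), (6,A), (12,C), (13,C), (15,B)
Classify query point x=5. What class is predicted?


Distances: |9-5|=4, |18-5|=13, |17-5|=12, |19-5|=14, |7-5|=2, |10-5|=5, |3-5|=2, |6-5|=1, |12-5|=7, |13-5|=8, |15-5|=10. 7 nearest: (6,A), (3,B), (7,C), (9,C), (10,C), (12,C), (13,C). Counts: {'A': 1, 'B': 1, 'C': 5}. Majority class: C.

C


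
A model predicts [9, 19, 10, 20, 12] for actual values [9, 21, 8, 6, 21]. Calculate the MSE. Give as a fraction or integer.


MSE = (1/5) * ((9-9)^2=0 + (21-19)^2=4 + (8-10)^2=4 + (6-20)^2=196 + (21-12)^2=81). Sum = 285. MSE = 57.

57


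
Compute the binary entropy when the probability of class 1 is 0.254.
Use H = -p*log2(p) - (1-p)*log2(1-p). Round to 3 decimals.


H = -0.254*log2(0.254) - 0.746*log2(0.746) = 0.818.

0.818


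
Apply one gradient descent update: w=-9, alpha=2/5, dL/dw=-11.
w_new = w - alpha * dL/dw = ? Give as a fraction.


w_new = -9 - 2/5 * -11 = -9 - -22/5 = -23/5.

-23/5


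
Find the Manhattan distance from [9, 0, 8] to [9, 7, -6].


d = sum of absolute differences: |9-9|=0 + |0-7|=7 + |8--6|=14 = 21.

21


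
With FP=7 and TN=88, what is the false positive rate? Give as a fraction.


FPR = FP / (FP + TN) = 7 / 95 = 7/95.

7/95


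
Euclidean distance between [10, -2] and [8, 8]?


d = sqrt(sum of squared differences). (10-8)^2=4, (-2-8)^2=100. Sum = 104.

sqrt(104)


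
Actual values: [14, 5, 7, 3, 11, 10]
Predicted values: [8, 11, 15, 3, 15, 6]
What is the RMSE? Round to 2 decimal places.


MSE = 28.0000. RMSE = sqrt(28.0000) = 5.29.

5.29


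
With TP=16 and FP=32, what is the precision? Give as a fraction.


Precision = TP / (TP + FP) = 16 / 48 = 1/3.

1/3


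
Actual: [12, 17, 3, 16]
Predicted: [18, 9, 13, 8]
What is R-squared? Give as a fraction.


Mean(y) = 12. SS_res = 264. SS_tot = 122. R^2 = 1 - 264/(122) = -71/61.

-71/61


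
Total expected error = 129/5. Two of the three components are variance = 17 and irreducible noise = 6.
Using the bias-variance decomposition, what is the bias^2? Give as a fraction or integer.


Total error = bias^2 + variance + irreducible noise. So bias^2 = 129/5 - 17 - 6 = 14/5.

14/5


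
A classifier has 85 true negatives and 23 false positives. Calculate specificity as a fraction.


Specificity = TN / (TN + FP) = 85 / 108 = 85/108.

85/108


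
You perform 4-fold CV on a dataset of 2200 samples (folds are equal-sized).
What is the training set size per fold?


Each validation fold has 2200/4 = 550 samples. Training set = 2200 - 550 = 1650.

1650


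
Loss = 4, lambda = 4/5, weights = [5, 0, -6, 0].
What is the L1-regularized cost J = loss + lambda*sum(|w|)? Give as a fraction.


L1 norm = sum(|w|) = 11. J = 4 + 4/5 * 11 = 64/5.

64/5


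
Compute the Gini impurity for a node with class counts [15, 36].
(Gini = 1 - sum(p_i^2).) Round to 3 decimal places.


Total = 51. Proportions: 15/51, 36/51. sum(p_i^2) = 0.5848. Gini = 1 - 0.5848 = 0.4152, which rounds to 0.415.

0.415


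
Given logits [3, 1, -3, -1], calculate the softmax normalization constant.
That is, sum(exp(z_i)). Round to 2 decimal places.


Denom = e^3=20.0855 + e^1=2.7183 + e^-3=0.0498 + e^-1=0.3679. Sum = 23.2215, which rounds to 23.22.

23.22


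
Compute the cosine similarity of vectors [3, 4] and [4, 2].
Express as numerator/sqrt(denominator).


dot = 20. |a|^2 = 25, |b|^2 = 20. cos = 20/sqrt(500).

20/sqrt(500)


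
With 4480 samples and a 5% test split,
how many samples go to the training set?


Test set = 4480 * 5% = 224. Training set = 4480 - 224 = 4256.

4256


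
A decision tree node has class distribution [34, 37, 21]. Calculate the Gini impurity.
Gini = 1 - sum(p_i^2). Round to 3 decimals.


Total = 92. Proportions: 34/92, 37/92, 21/92. sum(p_i^2) = 0.3504. Gini = 1 - 0.3504 = 0.6496, which rounds to 0.650.

0.650


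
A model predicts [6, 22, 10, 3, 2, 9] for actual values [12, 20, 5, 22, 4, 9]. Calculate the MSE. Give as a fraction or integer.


MSE = (1/6) * ((12-6)^2=36 + (20-22)^2=4 + (5-10)^2=25 + (22-3)^2=361 + (4-2)^2=4 + (9-9)^2=0). Sum = 430. MSE = 215/3.

215/3


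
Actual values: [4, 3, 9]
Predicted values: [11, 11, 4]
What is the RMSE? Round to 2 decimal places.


MSE = 46.0000. RMSE = sqrt(46.0000) = 6.78.

6.78


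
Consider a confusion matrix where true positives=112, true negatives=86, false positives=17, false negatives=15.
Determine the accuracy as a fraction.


Accuracy = (TP + TN) / (TP + TN + FP + FN) = (112 + 86) / 230 = 99/115.

99/115


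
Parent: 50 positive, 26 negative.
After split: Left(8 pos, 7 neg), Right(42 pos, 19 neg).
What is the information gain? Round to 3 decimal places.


H(parent) = 0.9268. H(left) = 0.9968, H(right) = 0.8949. Weighted = (15/76)*0.9968 + (61/76)*0.8949 = 0.9150. IG = 0.9268 - 0.9150 = 0.0118, which rounds to 0.012.

0.012


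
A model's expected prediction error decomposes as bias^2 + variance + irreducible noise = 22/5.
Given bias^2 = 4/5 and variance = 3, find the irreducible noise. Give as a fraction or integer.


Total error = bias^2 + variance + irreducible noise. So irreducible noise = 22/5 - 4/5 - 3 = 3/5.

3/5


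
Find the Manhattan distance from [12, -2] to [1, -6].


d = sum of absolute differences: |12-1|=11 + |-2--6|=4 = 15.

15


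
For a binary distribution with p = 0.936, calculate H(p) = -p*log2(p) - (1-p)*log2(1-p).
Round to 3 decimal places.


H = -0.936*log2(0.936) - 0.064*log2(0.064) = 0.343.

0.343


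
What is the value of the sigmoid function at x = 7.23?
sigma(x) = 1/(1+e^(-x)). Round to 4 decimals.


sigma(7.23) = 1/(1+e^(-7.23)) = 1/(1+0.000725) = 1/1.000725 = 0.9993.

0.9993


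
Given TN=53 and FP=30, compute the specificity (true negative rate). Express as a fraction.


Specificity = TN / (TN + FP) = 53 / 83 = 53/83.

53/83


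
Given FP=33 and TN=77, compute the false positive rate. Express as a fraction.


FPR = FP / (FP + TN) = 33 / 110 = 3/10.

3/10


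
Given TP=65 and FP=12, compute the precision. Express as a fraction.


Precision = TP / (TP + FP) = 65 / 77 = 65/77.

65/77


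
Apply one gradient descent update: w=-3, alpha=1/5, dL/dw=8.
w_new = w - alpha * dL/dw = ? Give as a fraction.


w_new = -3 - 1/5 * 8 = -3 - 8/5 = -23/5.

-23/5


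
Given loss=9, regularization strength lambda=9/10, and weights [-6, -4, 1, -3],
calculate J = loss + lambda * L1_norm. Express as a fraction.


L1 norm = sum(|w|) = 14. J = 9 + 9/10 * 14 = 108/5.

108/5


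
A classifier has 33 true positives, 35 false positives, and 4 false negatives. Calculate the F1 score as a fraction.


Precision = 33/68 = 33/68. Recall = 33/37 = 33/37. F1 = 2*P*R/(P+R) = 22/35.

22/35


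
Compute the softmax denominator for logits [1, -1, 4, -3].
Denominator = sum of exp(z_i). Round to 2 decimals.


Denom = e^1=2.7183 + e^-1=0.3679 + e^4=54.5982 + e^-3=0.0498. Sum = 57.7342, which rounds to 57.73.

57.73


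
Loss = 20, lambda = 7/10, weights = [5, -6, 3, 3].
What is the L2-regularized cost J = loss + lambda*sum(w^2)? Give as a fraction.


L2 sq norm = sum(w^2) = 79. J = 20 + 7/10 * 79 = 753/10.

753/10


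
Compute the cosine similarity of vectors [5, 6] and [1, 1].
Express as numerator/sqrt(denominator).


dot = 11. |a|^2 = 61, |b|^2 = 2. cos = 11/sqrt(122).

11/sqrt(122)


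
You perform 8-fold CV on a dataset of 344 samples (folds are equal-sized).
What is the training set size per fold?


Each validation fold has 344/8 = 43 samples. Training set = 344 - 43 = 301.

301


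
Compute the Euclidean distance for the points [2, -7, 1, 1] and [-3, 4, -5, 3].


d = sqrt(sum of squared differences). (2--3)^2=25, (-7-4)^2=121, (1--5)^2=36, (1-3)^2=4. Sum = 186.

sqrt(186)


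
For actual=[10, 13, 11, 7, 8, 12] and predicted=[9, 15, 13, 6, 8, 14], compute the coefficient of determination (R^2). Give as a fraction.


Mean(y) = 61/6. SS_res = 14. SS_tot = 161/6. R^2 = 1 - 14/(161/6) = 11/23.

11/23


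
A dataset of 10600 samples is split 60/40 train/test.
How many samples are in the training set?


Test set = 10600 * 40% = 4240. Training set = 10600 - 4240 = 6360.

6360


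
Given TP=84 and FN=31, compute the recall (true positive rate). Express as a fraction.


Recall = TP / (TP + FN) = 84 / 115 = 84/115.

84/115


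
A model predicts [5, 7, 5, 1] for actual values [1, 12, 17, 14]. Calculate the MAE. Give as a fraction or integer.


MAE = (1/4) * (|1-5|=4 + |12-7|=5 + |17-5|=12 + |14-1|=13). Sum = 34. MAE = 17/2.

17/2


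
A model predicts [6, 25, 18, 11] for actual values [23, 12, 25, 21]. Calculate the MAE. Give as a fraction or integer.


MAE = (1/4) * (|23-6|=17 + |12-25|=13 + |25-18|=7 + |21-11|=10). Sum = 47. MAE = 47/4.

47/4


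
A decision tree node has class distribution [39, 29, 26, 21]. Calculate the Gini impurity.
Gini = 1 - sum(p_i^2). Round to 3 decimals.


Total = 115. Proportions: 39/115, 29/115, 26/115, 21/115. sum(p_i^2) = 0.2631. Gini = 1 - 0.2631 = 0.7369, which rounds to 0.737.

0.737


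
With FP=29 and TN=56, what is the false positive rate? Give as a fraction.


FPR = FP / (FP + TN) = 29 / 85 = 29/85.

29/85


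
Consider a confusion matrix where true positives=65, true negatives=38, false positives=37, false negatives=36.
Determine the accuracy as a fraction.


Accuracy = (TP + TN) / (TP + TN + FP + FN) = (65 + 38) / 176 = 103/176.

103/176


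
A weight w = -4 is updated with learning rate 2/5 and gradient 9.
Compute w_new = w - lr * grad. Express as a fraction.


w_new = -4 - 2/5 * 9 = -4 - 18/5 = -38/5.

-38/5


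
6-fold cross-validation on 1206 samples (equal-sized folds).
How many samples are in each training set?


Each validation fold has 1206/6 = 201 samples. Training set = 1206 - 201 = 1005.

1005


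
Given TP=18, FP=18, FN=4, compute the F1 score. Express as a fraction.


Precision = 18/36 = 1/2. Recall = 18/22 = 9/11. F1 = 2*P*R/(P+R) = 18/29.

18/29


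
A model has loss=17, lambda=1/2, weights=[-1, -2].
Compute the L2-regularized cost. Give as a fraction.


L2 sq norm = sum(w^2) = 5. J = 17 + 1/2 * 5 = 39/2.

39/2


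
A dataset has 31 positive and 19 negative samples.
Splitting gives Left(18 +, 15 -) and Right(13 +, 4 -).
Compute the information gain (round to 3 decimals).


H(parent) = 0.9580. H(left) = 0.9940, H(right) = 0.7871. Weighted = (33/50)*0.9940 + (17/50)*0.7871 = 0.9237. IG = 0.9580 - 0.9237 = 0.0343, which rounds to 0.034.

0.034


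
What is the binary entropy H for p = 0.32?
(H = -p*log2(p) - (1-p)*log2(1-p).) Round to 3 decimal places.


H = -0.32*log2(0.32) - 0.68*log2(0.68) = 0.904.

0.904


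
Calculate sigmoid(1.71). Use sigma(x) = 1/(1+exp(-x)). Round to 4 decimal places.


sigma(1.71) = 1/(1+e^(-1.71)) = 1/(1+0.180866) = 1/1.180866 = 0.8468.

0.8468


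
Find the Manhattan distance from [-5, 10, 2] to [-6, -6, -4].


d = sum of absolute differences: |-5--6|=1 + |10--6|=16 + |2--4|=6 = 23.

23


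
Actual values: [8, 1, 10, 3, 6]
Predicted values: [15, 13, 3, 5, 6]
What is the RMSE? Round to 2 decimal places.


MSE = 49.2000. RMSE = sqrt(49.2000) = 7.01.

7.01


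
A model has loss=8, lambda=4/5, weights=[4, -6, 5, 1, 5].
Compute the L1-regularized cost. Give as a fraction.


L1 norm = sum(|w|) = 21. J = 8 + 4/5 * 21 = 124/5.

124/5


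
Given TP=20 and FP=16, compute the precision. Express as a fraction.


Precision = TP / (TP + FP) = 20 / 36 = 5/9.

5/9


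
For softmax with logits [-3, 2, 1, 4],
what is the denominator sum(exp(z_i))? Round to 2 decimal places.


Denom = e^-3=0.0498 + e^2=7.3891 + e^1=2.7183 + e^4=54.5982. Sum = 64.7554, which rounds to 64.76.

64.76


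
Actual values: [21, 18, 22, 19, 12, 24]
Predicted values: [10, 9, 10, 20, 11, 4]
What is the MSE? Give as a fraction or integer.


MSE = (1/6) * ((21-10)^2=121 + (18-9)^2=81 + (22-10)^2=144 + (19-20)^2=1 + (12-11)^2=1 + (24-4)^2=400). Sum = 748. MSE = 374/3.

374/3


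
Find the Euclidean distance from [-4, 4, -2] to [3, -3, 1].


d = sqrt(sum of squared differences). (-4-3)^2=49, (4--3)^2=49, (-2-1)^2=9. Sum = 107.

sqrt(107)


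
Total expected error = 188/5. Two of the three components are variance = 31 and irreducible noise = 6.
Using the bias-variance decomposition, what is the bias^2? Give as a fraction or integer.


Total error = bias^2 + variance + irreducible noise. So bias^2 = 188/5 - 31 - 6 = 3/5.

3/5


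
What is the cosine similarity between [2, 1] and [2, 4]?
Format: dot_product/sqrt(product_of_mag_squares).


dot = 8. |a|^2 = 5, |b|^2 = 20. cos = 8/sqrt(100).

8/sqrt(100)


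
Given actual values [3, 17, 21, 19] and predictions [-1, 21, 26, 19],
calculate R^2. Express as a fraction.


Mean(y) = 15. SS_res = 57. SS_tot = 200. R^2 = 1 - 57/(200) = 143/200.

143/200


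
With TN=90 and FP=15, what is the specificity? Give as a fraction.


Specificity = TN / (TN + FP) = 90 / 105 = 6/7.

6/7


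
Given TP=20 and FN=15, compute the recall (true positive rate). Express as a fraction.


Recall = TP / (TP + FN) = 20 / 35 = 4/7.

4/7


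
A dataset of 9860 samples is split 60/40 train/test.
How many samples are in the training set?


Test set = 9860 * 40% = 3944. Training set = 9860 - 3944 = 5916.

5916


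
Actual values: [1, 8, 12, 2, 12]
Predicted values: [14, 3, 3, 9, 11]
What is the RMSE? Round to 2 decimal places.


MSE = 65.0000. RMSE = sqrt(65.0000) = 8.06.

8.06


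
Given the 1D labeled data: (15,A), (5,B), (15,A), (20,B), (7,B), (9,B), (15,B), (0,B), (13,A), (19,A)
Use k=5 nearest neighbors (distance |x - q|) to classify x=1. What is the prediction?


Distances: |15-1|=14, |5-1|=4, |15-1|=14, |20-1|=19, |7-1|=6, |9-1|=8, |15-1|=14, |0-1|=1, |13-1|=12, |19-1|=18. 5 nearest: (0,B), (5,B), (7,B), (9,B), (13,A). Counts: {'B': 4, 'A': 1}. Majority class: B.

B


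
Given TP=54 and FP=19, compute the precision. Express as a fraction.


Precision = TP / (TP + FP) = 54 / 73 = 54/73.

54/73


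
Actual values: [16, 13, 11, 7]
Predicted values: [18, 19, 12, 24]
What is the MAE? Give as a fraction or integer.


MAE = (1/4) * (|16-18|=2 + |13-19|=6 + |11-12|=1 + |7-24|=17). Sum = 26. MAE = 13/2.

13/2


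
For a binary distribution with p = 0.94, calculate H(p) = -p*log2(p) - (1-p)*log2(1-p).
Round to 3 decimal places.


H = -0.94*log2(0.94) - 0.06*log2(0.06) = 0.327.

0.327


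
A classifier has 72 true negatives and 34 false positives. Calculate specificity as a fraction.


Specificity = TN / (TN + FP) = 72 / 106 = 36/53.

36/53


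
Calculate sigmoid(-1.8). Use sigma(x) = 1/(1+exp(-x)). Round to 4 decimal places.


sigma(-1.8) = 1/(1+e^(1.8)) = 1/(1+6.049647) = 1/7.049647 = 0.1419.

0.1419


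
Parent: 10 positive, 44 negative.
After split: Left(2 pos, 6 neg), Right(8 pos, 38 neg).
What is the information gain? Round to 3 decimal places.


H(parent) = 0.6913. H(left) = 0.8113, H(right) = 0.6666. Weighted = (8/54)*0.8113 + (46/54)*0.6666 = 0.6880. IG = 0.6913 - 0.6880 = 0.0033, which rounds to 0.003.

0.003


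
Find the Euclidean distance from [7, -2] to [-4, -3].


d = sqrt(sum of squared differences). (7--4)^2=121, (-2--3)^2=1. Sum = 122.

sqrt(122)


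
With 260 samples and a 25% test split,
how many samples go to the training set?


Test set = 260 * 25% = 65. Training set = 260 - 65 = 195.

195


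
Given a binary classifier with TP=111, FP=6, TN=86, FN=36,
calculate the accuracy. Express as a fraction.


Accuracy = (TP + TN) / (TP + TN + FP + FN) = (111 + 86) / 239 = 197/239.

197/239


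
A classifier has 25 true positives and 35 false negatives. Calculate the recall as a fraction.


Recall = TP / (TP + FN) = 25 / 60 = 5/12.

5/12


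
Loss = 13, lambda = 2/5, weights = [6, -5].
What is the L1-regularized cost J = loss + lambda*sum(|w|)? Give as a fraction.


L1 norm = sum(|w|) = 11. J = 13 + 2/5 * 11 = 87/5.

87/5


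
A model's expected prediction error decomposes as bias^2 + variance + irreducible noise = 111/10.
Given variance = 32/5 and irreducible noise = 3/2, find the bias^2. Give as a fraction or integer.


Total error = bias^2 + variance + irreducible noise. So bias^2 = 111/10 - 32/5 - 3/2 = 16/5.

16/5


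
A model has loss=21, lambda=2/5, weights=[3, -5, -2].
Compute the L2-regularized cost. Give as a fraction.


L2 sq norm = sum(w^2) = 38. J = 21 + 2/5 * 38 = 181/5.

181/5


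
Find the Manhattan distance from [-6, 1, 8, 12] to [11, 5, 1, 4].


d = sum of absolute differences: |-6-11|=17 + |1-5|=4 + |8-1|=7 + |12-4|=8 = 36.

36


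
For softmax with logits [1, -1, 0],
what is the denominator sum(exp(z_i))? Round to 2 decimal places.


Denom = e^1=2.7183 + e^-1=0.3679 + e^0=1.0000. Sum = 4.0862, which rounds to 4.09.

4.09


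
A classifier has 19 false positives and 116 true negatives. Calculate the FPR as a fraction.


FPR = FP / (FP + TN) = 19 / 135 = 19/135.

19/135


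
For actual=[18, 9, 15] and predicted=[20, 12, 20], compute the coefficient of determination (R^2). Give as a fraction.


Mean(y) = 14. SS_res = 38. SS_tot = 42. R^2 = 1 - 38/(42) = 2/21.

2/21


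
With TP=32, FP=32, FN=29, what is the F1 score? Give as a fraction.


Precision = 32/64 = 1/2. Recall = 32/61 = 32/61. F1 = 2*P*R/(P+R) = 64/125.

64/125


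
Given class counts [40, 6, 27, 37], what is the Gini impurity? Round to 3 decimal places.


Total = 110. Proportions: 40/110, 6/110, 27/110, 37/110. sum(p_i^2) = 0.3086. Gini = 1 - 0.3086 = 0.6914, which rounds to 0.691.

0.691


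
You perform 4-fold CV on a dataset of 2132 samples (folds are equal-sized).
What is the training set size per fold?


Each validation fold has 2132/4 = 533 samples. Training set = 2132 - 533 = 1599.

1599


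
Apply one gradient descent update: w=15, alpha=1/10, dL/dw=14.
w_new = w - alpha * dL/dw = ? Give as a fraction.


w_new = 15 - 1/10 * 14 = 15 - 7/5 = 68/5.

68/5


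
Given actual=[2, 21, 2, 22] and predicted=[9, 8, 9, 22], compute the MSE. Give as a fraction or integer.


MSE = (1/4) * ((2-9)^2=49 + (21-8)^2=169 + (2-9)^2=49 + (22-22)^2=0). Sum = 267. MSE = 267/4.

267/4


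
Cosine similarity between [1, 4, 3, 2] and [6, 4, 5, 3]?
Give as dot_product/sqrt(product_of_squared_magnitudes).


dot = 43. |a|^2 = 30, |b|^2 = 86. cos = 43/sqrt(2580).

43/sqrt(2580)


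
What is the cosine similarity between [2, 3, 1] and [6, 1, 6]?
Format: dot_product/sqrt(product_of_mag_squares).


dot = 21. |a|^2 = 14, |b|^2 = 73. cos = 21/sqrt(1022).

21/sqrt(1022)


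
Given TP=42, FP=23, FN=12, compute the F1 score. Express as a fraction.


Precision = 42/65 = 42/65. Recall = 42/54 = 7/9. F1 = 2*P*R/(P+R) = 12/17.

12/17


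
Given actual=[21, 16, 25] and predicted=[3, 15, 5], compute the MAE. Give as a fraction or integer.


MAE = (1/3) * (|21-3|=18 + |16-15|=1 + |25-5|=20). Sum = 39. MAE = 13.

13


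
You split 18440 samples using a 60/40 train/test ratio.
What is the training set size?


Test set = 18440 * 40% = 7376. Training set = 18440 - 7376 = 11064.

11064


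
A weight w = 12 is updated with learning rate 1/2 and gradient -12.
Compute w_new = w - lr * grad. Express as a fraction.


w_new = 12 - 1/2 * -12 = 12 - -6 = 18.

18


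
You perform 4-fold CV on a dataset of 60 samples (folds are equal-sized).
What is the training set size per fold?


Each validation fold has 60/4 = 15 samples. Training set = 60 - 15 = 45.

45


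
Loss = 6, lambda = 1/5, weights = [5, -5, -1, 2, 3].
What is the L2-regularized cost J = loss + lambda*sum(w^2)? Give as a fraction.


L2 sq norm = sum(w^2) = 64. J = 6 + 1/5 * 64 = 94/5.

94/5


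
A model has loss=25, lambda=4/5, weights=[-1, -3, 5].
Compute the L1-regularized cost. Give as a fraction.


L1 norm = sum(|w|) = 9. J = 25 + 4/5 * 9 = 161/5.

161/5


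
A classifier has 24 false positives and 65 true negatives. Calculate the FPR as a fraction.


FPR = FP / (FP + TN) = 24 / 89 = 24/89.

24/89


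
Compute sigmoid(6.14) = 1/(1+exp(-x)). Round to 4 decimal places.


sigma(6.14) = 1/(1+e^(-6.14)) = 1/(1+0.002155) = 1/1.002155 = 0.9978.

0.9978


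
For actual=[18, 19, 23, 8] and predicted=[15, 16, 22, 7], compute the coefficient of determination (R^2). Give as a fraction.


Mean(y) = 17. SS_res = 20. SS_tot = 122. R^2 = 1 - 20/(122) = 51/61.

51/61


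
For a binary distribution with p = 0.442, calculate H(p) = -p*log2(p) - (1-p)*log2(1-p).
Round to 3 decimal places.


H = -0.442*log2(0.442) - 0.558*log2(0.558) = 0.990.

0.990


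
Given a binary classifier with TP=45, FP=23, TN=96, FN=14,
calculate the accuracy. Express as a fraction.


Accuracy = (TP + TN) / (TP + TN + FP + FN) = (45 + 96) / 178 = 141/178.

141/178


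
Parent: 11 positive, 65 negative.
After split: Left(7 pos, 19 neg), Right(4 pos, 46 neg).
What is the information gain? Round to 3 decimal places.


H(parent) = 0.5965. H(left) = 0.8404, H(right) = 0.4022. Weighted = (26/76)*0.8404 + (50/76)*0.4022 = 0.5521. IG = 0.5965 - 0.5521 = 0.0444, which rounds to 0.044.

0.044


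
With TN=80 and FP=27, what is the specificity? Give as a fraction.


Specificity = TN / (TN + FP) = 80 / 107 = 80/107.

80/107


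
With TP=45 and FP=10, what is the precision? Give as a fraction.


Precision = TP / (TP + FP) = 45 / 55 = 9/11.

9/11


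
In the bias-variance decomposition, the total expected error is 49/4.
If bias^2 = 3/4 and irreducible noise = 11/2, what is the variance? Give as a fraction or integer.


Total error = bias^2 + variance + irreducible noise. So variance = 49/4 - 3/4 - 11/2 = 6.

6


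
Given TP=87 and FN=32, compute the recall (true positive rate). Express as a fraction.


Recall = TP / (TP + FN) = 87 / 119 = 87/119.

87/119


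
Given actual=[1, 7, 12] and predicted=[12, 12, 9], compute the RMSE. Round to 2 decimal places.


MSE = 51.6667. RMSE = sqrt(51.6667) = 7.19.

7.19


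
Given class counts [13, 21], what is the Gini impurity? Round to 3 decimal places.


Total = 34. Proportions: 13/34, 21/34. sum(p_i^2) = 0.5277. Gini = 1 - 0.5277 = 0.4723, which rounds to 0.472.

0.472


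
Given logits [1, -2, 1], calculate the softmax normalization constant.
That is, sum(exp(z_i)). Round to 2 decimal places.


Denom = e^1=2.7183 + e^-2=0.1353 + e^1=2.7183. Sum = 5.5719, which rounds to 5.57.

5.57


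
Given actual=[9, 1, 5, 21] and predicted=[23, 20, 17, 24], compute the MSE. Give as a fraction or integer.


MSE = (1/4) * ((9-23)^2=196 + (1-20)^2=361 + (5-17)^2=144 + (21-24)^2=9). Sum = 710. MSE = 355/2.

355/2


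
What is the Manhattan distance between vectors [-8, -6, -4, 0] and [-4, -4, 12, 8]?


d = sum of absolute differences: |-8--4|=4 + |-6--4|=2 + |-4-12|=16 + |0-8|=8 = 30.

30


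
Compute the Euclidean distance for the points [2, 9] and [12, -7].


d = sqrt(sum of squared differences). (2-12)^2=100, (9--7)^2=256. Sum = 356.

sqrt(356)


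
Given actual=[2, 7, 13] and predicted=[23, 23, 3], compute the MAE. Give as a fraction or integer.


MAE = (1/3) * (|2-23|=21 + |7-23|=16 + |13-3|=10). Sum = 47. MAE = 47/3.

47/3


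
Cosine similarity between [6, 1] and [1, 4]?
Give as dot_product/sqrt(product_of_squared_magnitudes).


dot = 10. |a|^2 = 37, |b|^2 = 17. cos = 10/sqrt(629).

10/sqrt(629)


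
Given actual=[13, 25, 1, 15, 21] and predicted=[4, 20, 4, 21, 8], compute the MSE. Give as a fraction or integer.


MSE = (1/5) * ((13-4)^2=81 + (25-20)^2=25 + (1-4)^2=9 + (15-21)^2=36 + (21-8)^2=169). Sum = 320. MSE = 64.

64


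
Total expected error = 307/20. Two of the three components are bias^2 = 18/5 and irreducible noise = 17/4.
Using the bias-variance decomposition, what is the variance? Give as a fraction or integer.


Total error = bias^2 + variance + irreducible noise. So variance = 307/20 - 18/5 - 17/4 = 15/2.

15/2


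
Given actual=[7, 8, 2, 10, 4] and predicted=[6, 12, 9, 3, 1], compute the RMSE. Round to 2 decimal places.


MSE = 24.8000. RMSE = sqrt(24.8000) = 4.98.

4.98


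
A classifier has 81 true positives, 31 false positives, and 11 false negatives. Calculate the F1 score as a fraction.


Precision = 81/112 = 81/112. Recall = 81/92 = 81/92. F1 = 2*P*R/(P+R) = 27/34.

27/34


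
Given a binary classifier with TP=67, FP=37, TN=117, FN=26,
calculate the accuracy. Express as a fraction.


Accuracy = (TP + TN) / (TP + TN + FP + FN) = (67 + 117) / 247 = 184/247.

184/247


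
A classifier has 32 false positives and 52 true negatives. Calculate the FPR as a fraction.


FPR = FP / (FP + TN) = 32 / 84 = 8/21.

8/21


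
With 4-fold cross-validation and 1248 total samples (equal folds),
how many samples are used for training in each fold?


Each validation fold has 1248/4 = 312 samples. Training set = 1248 - 312 = 936.

936


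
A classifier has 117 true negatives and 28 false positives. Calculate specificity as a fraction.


Specificity = TN / (TN + FP) = 117 / 145 = 117/145.

117/145


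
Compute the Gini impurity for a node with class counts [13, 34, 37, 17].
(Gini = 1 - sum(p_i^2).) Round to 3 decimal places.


Total = 101. Proportions: 13/101, 34/101, 37/101, 17/101. sum(p_i^2) = 0.2924. Gini = 1 - 0.2924 = 0.7076, which rounds to 0.708.

0.708


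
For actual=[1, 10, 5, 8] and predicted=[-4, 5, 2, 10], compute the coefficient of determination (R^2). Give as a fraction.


Mean(y) = 6. SS_res = 63. SS_tot = 46. R^2 = 1 - 63/(46) = -17/46.

-17/46


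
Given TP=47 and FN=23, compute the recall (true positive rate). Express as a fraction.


Recall = TP / (TP + FN) = 47 / 70 = 47/70.

47/70


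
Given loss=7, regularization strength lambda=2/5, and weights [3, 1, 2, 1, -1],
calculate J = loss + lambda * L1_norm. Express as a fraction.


L1 norm = sum(|w|) = 8. J = 7 + 2/5 * 8 = 51/5.

51/5


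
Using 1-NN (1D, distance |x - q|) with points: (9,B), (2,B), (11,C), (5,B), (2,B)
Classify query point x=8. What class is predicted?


Distances: |9-8|=1, |2-8|=6, |11-8|=3, |5-8|=3, |2-8|=6. 1 nearest: (9,B). Counts: {'B': 1}. Majority class: B.

B


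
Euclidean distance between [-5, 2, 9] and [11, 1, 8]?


d = sqrt(sum of squared differences). (-5-11)^2=256, (2-1)^2=1, (9-8)^2=1. Sum = 258.

sqrt(258)


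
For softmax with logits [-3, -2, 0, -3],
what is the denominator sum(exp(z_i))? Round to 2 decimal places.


Denom = e^-3=0.0498 + e^-2=0.1353 + e^0=1.0000 + e^-3=0.0498. Sum = 1.2349, which rounds to 1.23.

1.23


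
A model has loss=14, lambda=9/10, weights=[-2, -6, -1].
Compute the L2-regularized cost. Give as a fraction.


L2 sq norm = sum(w^2) = 41. J = 14 + 9/10 * 41 = 509/10.

509/10


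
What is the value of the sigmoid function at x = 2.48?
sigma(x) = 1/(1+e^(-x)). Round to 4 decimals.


sigma(2.48) = 1/(1+e^(-2.48)) = 1/(1+0.083743) = 1/1.083743 = 0.9227.

0.9227


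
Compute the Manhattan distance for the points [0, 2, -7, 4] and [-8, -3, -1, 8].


d = sum of absolute differences: |0--8|=8 + |2--3|=5 + |-7--1|=6 + |4-8|=4 = 23.

23


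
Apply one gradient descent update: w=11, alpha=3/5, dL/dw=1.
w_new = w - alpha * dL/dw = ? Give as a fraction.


w_new = 11 - 3/5 * 1 = 11 - 3/5 = 52/5.

52/5


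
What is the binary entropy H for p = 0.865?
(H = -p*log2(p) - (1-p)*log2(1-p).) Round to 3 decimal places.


H = -0.865*log2(0.865) - 0.135*log2(0.135) = 0.571.

0.571


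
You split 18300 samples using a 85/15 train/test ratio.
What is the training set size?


Test set = 18300 * 15% = 2745. Training set = 18300 - 2745 = 15555.

15555


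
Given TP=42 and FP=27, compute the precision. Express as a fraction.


Precision = TP / (TP + FP) = 42 / 69 = 14/23.

14/23


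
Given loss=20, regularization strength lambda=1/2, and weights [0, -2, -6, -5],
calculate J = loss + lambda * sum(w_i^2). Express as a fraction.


L2 sq norm = sum(w^2) = 65. J = 20 + 1/2 * 65 = 105/2.

105/2


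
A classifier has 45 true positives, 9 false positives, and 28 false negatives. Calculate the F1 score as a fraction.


Precision = 45/54 = 5/6. Recall = 45/73 = 45/73. F1 = 2*P*R/(P+R) = 90/127.

90/127


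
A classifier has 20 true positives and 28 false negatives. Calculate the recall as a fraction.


Recall = TP / (TP + FN) = 20 / 48 = 5/12.

5/12


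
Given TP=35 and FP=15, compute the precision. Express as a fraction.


Precision = TP / (TP + FP) = 35 / 50 = 7/10.

7/10


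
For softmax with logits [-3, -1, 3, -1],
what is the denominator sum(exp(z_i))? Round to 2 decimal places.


Denom = e^-3=0.0498 + e^-1=0.3679 + e^3=20.0855 + e^-1=0.3679. Sum = 20.8711, which rounds to 20.87.

20.87


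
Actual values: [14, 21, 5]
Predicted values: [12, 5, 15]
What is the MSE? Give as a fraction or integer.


MSE = (1/3) * ((14-12)^2=4 + (21-5)^2=256 + (5-15)^2=100). Sum = 360. MSE = 120.

120


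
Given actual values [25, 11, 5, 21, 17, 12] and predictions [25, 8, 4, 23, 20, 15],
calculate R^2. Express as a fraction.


Mean(y) = 91/6. SS_res = 32. SS_tot = 1589/6. R^2 = 1 - 32/(1589/6) = 1397/1589.

1397/1589


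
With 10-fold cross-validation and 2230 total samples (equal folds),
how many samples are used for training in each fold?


Each validation fold has 2230/10 = 223 samples. Training set = 2230 - 223 = 2007.

2007


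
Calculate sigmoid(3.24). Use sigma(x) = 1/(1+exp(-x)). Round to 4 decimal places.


sigma(3.24) = 1/(1+e^(-3.24)) = 1/(1+0.039164) = 1/1.039164 = 0.9623.

0.9623


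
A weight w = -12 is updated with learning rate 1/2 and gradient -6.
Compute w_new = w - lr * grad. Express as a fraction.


w_new = -12 - 1/2 * -6 = -12 - -3 = -9.

-9


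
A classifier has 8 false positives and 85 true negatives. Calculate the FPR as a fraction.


FPR = FP / (FP + TN) = 8 / 93 = 8/93.

8/93


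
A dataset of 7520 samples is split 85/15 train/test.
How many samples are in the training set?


Test set = 7520 * 15% = 1128. Training set = 7520 - 1128 = 6392.

6392


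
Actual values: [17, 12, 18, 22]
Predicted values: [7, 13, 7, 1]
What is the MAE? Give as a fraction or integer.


MAE = (1/4) * (|17-7|=10 + |12-13|=1 + |18-7|=11 + |22-1|=21). Sum = 43. MAE = 43/4.

43/4


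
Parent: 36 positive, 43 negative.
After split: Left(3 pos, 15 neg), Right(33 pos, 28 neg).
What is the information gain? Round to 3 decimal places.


H(parent) = 0.9943. H(left) = 0.6500, H(right) = 0.9951. Weighted = (18/79)*0.6500 + (61/79)*0.9951 = 0.9165. IG = 0.9943 - 0.9165 = 0.0778, which rounds to 0.078.

0.078


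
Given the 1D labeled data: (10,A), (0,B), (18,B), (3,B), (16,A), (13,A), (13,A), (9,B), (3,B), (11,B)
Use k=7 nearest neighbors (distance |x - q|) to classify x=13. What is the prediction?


Distances: |10-13|=3, |0-13|=13, |18-13|=5, |3-13|=10, |16-13|=3, |13-13|=0, |13-13|=0, |9-13|=4, |3-13|=10, |11-13|=2. 7 nearest: (13,A), (13,A), (11,B), (10,A), (16,A), (9,B), (18,B). Counts: {'A': 4, 'B': 3}. Majority class: A.

A


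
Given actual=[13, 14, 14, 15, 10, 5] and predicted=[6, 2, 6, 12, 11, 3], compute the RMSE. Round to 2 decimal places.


MSE = 45.1667. RMSE = sqrt(45.1667) = 6.72.

6.72


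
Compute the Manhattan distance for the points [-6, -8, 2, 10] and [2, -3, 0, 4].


d = sum of absolute differences: |-6-2|=8 + |-8--3|=5 + |2-0|=2 + |10-4|=6 = 21.

21


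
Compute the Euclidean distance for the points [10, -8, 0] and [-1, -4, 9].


d = sqrt(sum of squared differences). (10--1)^2=121, (-8--4)^2=16, (0-9)^2=81. Sum = 218.

sqrt(218)


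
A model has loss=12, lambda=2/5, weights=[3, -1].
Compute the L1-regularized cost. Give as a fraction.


L1 norm = sum(|w|) = 4. J = 12 + 2/5 * 4 = 68/5.

68/5


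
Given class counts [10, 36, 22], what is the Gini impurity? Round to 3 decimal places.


Total = 68. Proportions: 10/68, 36/68, 22/68. sum(p_i^2) = 0.4066. Gini = 1 - 0.4066 = 0.5934, which rounds to 0.593.

0.593


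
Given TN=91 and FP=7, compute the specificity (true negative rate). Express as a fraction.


Specificity = TN / (TN + FP) = 91 / 98 = 13/14.

13/14


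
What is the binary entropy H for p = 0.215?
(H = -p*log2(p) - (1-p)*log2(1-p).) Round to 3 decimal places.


H = -0.215*log2(0.215) - 0.785*log2(0.785) = 0.751.

0.751


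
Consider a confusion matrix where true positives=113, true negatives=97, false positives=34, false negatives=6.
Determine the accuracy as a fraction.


Accuracy = (TP + TN) / (TP + TN + FP + FN) = (113 + 97) / 250 = 21/25.

21/25


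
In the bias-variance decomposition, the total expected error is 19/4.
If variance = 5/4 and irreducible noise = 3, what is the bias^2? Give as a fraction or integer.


Total error = bias^2 + variance + irreducible noise. So bias^2 = 19/4 - 5/4 - 3 = 1/2.

1/2


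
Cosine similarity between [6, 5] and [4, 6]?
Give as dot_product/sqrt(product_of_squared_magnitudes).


dot = 54. |a|^2 = 61, |b|^2 = 52. cos = 54/sqrt(3172).

54/sqrt(3172)


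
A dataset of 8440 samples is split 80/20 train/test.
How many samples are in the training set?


Test set = 8440 * 20% = 1688. Training set = 8440 - 1688 = 6752.

6752


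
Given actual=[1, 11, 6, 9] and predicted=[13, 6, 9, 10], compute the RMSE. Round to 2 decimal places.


MSE = 44.7500. RMSE = sqrt(44.7500) = 6.69.

6.69


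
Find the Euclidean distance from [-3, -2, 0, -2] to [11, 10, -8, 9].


d = sqrt(sum of squared differences). (-3-11)^2=196, (-2-10)^2=144, (0--8)^2=64, (-2-9)^2=121. Sum = 525.

sqrt(525)


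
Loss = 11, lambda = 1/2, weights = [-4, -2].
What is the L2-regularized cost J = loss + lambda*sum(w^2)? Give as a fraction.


L2 sq norm = sum(w^2) = 20. J = 11 + 1/2 * 20 = 21.

21


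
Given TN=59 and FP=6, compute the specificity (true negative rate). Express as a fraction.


Specificity = TN / (TN + FP) = 59 / 65 = 59/65.

59/65


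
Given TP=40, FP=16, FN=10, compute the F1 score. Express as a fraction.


Precision = 40/56 = 5/7. Recall = 40/50 = 4/5. F1 = 2*P*R/(P+R) = 40/53.

40/53


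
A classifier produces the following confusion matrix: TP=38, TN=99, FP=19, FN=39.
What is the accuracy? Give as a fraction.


Accuracy = (TP + TN) / (TP + TN + FP + FN) = (38 + 99) / 195 = 137/195.

137/195


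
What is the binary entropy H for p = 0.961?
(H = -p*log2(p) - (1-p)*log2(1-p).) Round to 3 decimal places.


H = -0.961*log2(0.961) - 0.039*log2(0.039) = 0.238.

0.238


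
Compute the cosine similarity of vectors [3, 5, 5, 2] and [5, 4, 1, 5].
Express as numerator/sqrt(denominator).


dot = 50. |a|^2 = 63, |b|^2 = 67. cos = 50/sqrt(4221).

50/sqrt(4221)


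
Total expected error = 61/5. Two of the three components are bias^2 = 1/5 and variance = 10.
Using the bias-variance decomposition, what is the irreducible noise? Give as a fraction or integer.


Total error = bias^2 + variance + irreducible noise. So irreducible noise = 61/5 - 1/5 - 10 = 2.

2


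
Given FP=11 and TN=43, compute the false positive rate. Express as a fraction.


FPR = FP / (FP + TN) = 11 / 54 = 11/54.

11/54


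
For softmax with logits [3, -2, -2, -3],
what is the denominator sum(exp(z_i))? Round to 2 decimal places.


Denom = e^3=20.0855 + e^-2=0.1353 + e^-2=0.1353 + e^-3=0.0498. Sum = 20.4059, which rounds to 20.41.

20.41


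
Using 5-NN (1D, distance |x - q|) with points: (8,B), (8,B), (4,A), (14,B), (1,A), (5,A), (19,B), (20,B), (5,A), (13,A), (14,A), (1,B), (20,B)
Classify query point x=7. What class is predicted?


Distances: |8-7|=1, |8-7|=1, |4-7|=3, |14-7|=7, |1-7|=6, |5-7|=2, |19-7|=12, |20-7|=13, |5-7|=2, |13-7|=6, |14-7|=7, |1-7|=6, |20-7|=13. 5 nearest: (8,B), (8,B), (5,A), (5,A), (4,A). Counts: {'B': 2, 'A': 3}. Majority class: A.

A


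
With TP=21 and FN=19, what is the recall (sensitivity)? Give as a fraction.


Recall = TP / (TP + FN) = 21 / 40 = 21/40.

21/40


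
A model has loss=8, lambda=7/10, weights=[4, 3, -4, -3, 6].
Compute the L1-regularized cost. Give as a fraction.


L1 norm = sum(|w|) = 20. J = 8 + 7/10 * 20 = 22.

22


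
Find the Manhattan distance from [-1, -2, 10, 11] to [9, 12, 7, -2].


d = sum of absolute differences: |-1-9|=10 + |-2-12|=14 + |10-7|=3 + |11--2|=13 = 40.

40


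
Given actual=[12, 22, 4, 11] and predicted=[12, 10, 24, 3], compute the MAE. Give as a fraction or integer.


MAE = (1/4) * (|12-12|=0 + |22-10|=12 + |4-24|=20 + |11-3|=8). Sum = 40. MAE = 10.

10


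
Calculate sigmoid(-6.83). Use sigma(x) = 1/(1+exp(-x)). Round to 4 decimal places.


sigma(-6.83) = 1/(1+e^(6.83)) = 1/(1+925.190812) = 1/926.190812 = 0.0011.

0.0011


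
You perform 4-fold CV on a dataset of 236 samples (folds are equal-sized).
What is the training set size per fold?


Each validation fold has 236/4 = 59 samples. Training set = 236 - 59 = 177.

177


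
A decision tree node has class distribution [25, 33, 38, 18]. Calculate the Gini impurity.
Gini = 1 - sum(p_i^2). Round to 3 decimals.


Total = 114. Proportions: 25/114, 33/114, 38/114, 18/114. sum(p_i^2) = 0.2679. Gini = 1 - 0.2679 = 0.7321, which rounds to 0.732.

0.732


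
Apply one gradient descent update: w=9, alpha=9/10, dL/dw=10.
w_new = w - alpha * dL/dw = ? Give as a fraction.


w_new = 9 - 9/10 * 10 = 9 - 9 = 0.

0


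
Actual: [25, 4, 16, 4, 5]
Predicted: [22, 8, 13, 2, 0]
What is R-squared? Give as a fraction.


Mean(y) = 54/5. SS_res = 63. SS_tot = 1774/5. R^2 = 1 - 63/(1774/5) = 1459/1774.

1459/1774


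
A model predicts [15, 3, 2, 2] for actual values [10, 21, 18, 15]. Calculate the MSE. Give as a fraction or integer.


MSE = (1/4) * ((10-15)^2=25 + (21-3)^2=324 + (18-2)^2=256 + (15-2)^2=169). Sum = 774. MSE = 387/2.

387/2


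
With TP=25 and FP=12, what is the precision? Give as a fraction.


Precision = TP / (TP + FP) = 25 / 37 = 25/37.

25/37


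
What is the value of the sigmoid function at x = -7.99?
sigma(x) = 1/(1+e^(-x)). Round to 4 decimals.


sigma(-7.99) = 1/(1+e^(7.99)) = 1/(1+2951.296959) = 1/2952.296959 = 0.0003.

0.0003


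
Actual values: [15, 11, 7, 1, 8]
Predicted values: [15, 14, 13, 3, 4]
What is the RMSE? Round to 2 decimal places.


MSE = 13.0000. RMSE = sqrt(13.0000) = 3.61.

3.61


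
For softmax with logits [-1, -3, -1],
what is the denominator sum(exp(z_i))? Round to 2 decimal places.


Denom = e^-1=0.3679 + e^-3=0.0498 + e^-1=0.3679. Sum = 0.7856, which rounds to 0.79.

0.79


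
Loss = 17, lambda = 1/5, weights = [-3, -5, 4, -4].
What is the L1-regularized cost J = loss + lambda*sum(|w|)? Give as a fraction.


L1 norm = sum(|w|) = 16. J = 17 + 1/5 * 16 = 101/5.

101/5
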